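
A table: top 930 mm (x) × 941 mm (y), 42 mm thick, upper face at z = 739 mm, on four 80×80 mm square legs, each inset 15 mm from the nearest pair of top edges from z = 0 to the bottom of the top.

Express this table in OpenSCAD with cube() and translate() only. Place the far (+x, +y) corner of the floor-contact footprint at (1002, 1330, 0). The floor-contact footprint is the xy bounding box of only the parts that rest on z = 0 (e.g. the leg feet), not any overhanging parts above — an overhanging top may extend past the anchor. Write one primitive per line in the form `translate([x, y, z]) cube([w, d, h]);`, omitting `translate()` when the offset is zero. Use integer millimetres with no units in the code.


// leg_h = 739 - 42 = 697
translate([87, 404, 697]) cube([930, 941, 42]);
translate([102, 419, 0]) cube([80, 80, 697]);
translate([922, 419, 0]) cube([80, 80, 697]);
translate([102, 1250, 0]) cube([80, 80, 697]);
translate([922, 1250, 0]) cube([80, 80, 697]);


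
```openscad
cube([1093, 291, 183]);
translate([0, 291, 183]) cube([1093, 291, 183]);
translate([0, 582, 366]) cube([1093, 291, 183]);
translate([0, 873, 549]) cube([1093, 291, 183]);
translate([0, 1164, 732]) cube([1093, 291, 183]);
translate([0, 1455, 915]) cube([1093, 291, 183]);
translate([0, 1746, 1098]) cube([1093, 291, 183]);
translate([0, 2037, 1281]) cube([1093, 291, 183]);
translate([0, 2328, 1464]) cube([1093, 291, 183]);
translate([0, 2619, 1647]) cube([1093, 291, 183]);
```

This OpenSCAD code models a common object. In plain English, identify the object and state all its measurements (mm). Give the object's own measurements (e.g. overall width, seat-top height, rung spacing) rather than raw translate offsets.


A straight staircase of 10 solid steps. Each step is 1093 mm wide (x), 291 mm deep (y, the going) and 183 mm tall (the rise). The first step rests on the floor; each subsequent step sits one going further in +y and one rise higher in +z, directly behind and above the previous step with no overlap.


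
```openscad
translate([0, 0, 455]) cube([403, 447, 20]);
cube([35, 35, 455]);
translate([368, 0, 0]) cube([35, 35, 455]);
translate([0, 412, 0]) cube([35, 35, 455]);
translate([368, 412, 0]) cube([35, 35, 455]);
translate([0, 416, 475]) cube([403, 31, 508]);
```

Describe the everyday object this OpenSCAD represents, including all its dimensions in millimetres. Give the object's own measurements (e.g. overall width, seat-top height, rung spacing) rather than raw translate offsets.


A chair. The seat is a 403×447×20 mm slab with its top at z = 475 mm, on four 35×35 mm corner legs (flush with the seat edges, standing on z = 0). A flat backrest 31 mm thick, 508 mm tall, spans the full seat width and rises from the seat top along its +y edge, rear face flush with the rear of the seat.


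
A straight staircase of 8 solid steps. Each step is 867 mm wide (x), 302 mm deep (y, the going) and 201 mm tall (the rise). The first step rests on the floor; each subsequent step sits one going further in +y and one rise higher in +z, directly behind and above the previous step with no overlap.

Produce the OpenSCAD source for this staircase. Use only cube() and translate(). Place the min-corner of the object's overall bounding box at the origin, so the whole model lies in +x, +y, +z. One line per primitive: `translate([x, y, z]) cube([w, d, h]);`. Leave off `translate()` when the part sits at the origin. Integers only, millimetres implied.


cube([867, 302, 201]);
translate([0, 302, 201]) cube([867, 302, 201]);
translate([0, 604, 402]) cube([867, 302, 201]);
translate([0, 906, 603]) cube([867, 302, 201]);
translate([0, 1208, 804]) cube([867, 302, 201]);
translate([0, 1510, 1005]) cube([867, 302, 201]);
translate([0, 1812, 1206]) cube([867, 302, 201]);
translate([0, 2114, 1407]) cube([867, 302, 201]);


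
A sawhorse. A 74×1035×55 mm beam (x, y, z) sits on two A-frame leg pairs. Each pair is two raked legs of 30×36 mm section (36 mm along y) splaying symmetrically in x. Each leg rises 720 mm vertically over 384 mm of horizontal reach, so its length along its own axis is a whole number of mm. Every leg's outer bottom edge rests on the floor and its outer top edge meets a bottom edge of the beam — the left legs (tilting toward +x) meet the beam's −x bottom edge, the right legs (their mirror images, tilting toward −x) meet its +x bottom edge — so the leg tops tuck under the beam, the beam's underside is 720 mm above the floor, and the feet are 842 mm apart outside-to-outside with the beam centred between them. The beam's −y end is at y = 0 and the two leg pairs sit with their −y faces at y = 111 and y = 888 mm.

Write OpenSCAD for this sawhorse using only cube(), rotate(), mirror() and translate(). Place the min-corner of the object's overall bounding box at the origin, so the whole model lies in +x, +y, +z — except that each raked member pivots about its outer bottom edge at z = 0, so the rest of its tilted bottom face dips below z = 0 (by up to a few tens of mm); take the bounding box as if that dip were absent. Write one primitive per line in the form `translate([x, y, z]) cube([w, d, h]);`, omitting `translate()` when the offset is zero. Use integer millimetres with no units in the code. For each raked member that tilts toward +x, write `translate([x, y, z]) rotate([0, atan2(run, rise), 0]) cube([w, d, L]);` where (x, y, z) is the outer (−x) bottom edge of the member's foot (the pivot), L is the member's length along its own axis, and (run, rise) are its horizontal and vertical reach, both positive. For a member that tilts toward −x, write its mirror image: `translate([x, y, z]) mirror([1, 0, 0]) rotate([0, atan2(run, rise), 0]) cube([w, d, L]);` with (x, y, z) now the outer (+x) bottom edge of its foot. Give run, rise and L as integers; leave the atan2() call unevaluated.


translate([384, 0, 720]) cube([74, 1035, 55]);
translate([0, 111, 0]) rotate([0, atan2(384, 720), 0]) cube([30, 36, 816]);
translate([842, 111, 0]) mirror([1, 0, 0]) rotate([0, atan2(384, 720), 0]) cube([30, 36, 816]);
translate([0, 888, 0]) rotate([0, atan2(384, 720), 0]) cube([30, 36, 816]);
translate([842, 888, 0]) mirror([1, 0, 0]) rotate([0, atan2(384, 720), 0]) cube([30, 36, 816]);


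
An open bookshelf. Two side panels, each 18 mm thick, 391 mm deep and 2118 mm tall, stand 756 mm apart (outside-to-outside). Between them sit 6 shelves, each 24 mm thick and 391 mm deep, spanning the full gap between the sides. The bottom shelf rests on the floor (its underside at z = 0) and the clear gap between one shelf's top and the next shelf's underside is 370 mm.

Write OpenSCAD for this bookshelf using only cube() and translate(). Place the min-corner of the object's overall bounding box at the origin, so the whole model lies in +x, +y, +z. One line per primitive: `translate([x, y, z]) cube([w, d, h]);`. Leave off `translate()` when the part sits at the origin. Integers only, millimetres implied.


cube([18, 391, 2118]);
translate([738, 0, 0]) cube([18, 391, 2118]);
translate([18, 0, 0]) cube([720, 391, 24]);
translate([18, 0, 394]) cube([720, 391, 24]);
translate([18, 0, 788]) cube([720, 391, 24]);
translate([18, 0, 1182]) cube([720, 391, 24]);
translate([18, 0, 1576]) cube([720, 391, 24]);
translate([18, 0, 1970]) cube([720, 391, 24]);


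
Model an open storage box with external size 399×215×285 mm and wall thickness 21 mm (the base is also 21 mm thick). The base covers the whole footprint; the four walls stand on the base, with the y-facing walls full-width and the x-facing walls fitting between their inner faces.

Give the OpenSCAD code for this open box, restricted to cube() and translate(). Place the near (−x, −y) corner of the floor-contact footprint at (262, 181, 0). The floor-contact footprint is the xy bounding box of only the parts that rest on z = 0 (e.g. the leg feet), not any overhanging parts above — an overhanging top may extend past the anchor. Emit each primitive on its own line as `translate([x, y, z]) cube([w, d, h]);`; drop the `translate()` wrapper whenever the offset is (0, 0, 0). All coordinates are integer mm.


translate([262, 181, 0]) cube([399, 215, 21]);
translate([262, 181, 21]) cube([399, 21, 264]);
translate([262, 375, 21]) cube([399, 21, 264]);
translate([262, 202, 21]) cube([21, 173, 264]);
translate([640, 202, 21]) cube([21, 173, 264]);


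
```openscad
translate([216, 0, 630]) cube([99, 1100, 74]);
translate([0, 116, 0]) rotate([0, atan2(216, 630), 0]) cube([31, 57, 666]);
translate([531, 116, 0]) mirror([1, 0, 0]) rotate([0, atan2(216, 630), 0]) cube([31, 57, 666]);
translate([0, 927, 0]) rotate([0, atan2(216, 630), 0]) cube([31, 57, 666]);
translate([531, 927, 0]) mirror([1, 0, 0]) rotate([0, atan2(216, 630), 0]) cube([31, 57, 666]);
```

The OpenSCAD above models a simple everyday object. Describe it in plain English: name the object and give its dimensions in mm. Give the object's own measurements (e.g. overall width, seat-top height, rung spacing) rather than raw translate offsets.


A sawhorse. A 99×1100×74 mm beam (x, y, z) sits on two A-frame leg pairs. Each pair is two raked legs of 31×57 mm section (57 mm along y) splaying symmetrically in x. Each leg rises 630 mm vertically over 216 mm of horizontal reach and is 666 mm long along its own axis. Every leg's outer bottom edge rests on the floor and its outer top edge meets a bottom edge of the beam — the left legs (tilting toward +x) meet the beam's −x bottom edge, the right legs (their mirror images, tilting toward −x) meet its +x bottom edge — so the leg tops tuck under the beam, the beam's underside is 630 mm above the floor, and the feet are 531 mm apart outside-to-outside with the beam centred between them. The two leg pairs are set in 116 mm from either end of the beam.


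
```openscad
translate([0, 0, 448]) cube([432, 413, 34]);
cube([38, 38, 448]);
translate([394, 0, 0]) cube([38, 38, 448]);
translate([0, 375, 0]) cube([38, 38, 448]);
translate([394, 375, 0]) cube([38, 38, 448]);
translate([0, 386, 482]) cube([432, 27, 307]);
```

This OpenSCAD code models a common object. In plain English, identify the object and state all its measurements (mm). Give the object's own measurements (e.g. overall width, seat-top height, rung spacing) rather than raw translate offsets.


A chair. The seat is a 432×413×34 mm slab with its top at z = 482 mm, on four 38×38 mm corner legs (flush with the seat edges, standing on z = 0). A flat backrest 27 mm thick, 307 mm tall, spans the full seat width and rises from the seat top along its +y edge, rear face flush with the rear of the seat.


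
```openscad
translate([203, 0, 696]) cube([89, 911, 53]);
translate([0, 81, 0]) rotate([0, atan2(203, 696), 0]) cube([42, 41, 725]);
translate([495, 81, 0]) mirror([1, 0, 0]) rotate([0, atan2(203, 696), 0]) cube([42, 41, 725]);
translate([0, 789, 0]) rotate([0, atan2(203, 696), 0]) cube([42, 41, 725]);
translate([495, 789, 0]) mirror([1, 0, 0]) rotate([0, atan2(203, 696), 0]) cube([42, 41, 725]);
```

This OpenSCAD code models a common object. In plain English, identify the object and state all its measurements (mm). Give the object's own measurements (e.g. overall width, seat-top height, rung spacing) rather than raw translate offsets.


A sawhorse. A 89×911×53 mm beam (x, y, z) sits on two A-frame leg pairs. Each pair is two raked legs of 42×41 mm section (41 mm along y) splaying symmetrically in x. Each leg rises 696 mm vertically over 203 mm of horizontal reach and is 725 mm long along its own axis. Every leg's outer bottom edge rests on the floor and its outer top edge meets a bottom edge of the beam — the left legs (tilting toward +x) meet the beam's −x bottom edge, the right legs (their mirror images, tilting toward −x) meet its +x bottom edge — so the leg tops tuck under the beam, the beam's underside is 696 mm above the floor, and the feet are 495 mm apart outside-to-outside with the beam centred between them. The two leg pairs are set in 81 mm from either end of the beam.


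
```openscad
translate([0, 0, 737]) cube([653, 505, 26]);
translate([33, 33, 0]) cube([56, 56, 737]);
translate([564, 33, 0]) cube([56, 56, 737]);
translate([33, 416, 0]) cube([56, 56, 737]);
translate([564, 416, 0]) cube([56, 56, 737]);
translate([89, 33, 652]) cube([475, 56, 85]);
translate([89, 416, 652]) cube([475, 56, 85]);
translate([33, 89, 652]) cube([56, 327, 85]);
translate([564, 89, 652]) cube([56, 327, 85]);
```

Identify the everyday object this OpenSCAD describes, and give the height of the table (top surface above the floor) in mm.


A table. The table height is 763 mm.

A 653×505×26 slab sits at z = 737 on four 56 mm square posts — a table. The top surface is at 737 + 26 = 763 mm.


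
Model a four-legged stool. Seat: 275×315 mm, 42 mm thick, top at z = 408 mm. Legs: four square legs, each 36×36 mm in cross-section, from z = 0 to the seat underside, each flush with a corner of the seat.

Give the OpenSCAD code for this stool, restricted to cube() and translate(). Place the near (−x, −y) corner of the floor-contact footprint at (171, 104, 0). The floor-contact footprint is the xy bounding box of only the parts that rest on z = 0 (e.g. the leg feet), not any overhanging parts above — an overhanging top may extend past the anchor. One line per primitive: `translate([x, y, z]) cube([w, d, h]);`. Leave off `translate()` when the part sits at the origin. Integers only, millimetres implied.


translate([171, 104, 366]) cube([275, 315, 42]);
translate([171, 104, 0]) cube([36, 36, 366]);
translate([410, 104, 0]) cube([36, 36, 366]);
translate([171, 383, 0]) cube([36, 36, 366]);
translate([410, 383, 0]) cube([36, 36, 366]);


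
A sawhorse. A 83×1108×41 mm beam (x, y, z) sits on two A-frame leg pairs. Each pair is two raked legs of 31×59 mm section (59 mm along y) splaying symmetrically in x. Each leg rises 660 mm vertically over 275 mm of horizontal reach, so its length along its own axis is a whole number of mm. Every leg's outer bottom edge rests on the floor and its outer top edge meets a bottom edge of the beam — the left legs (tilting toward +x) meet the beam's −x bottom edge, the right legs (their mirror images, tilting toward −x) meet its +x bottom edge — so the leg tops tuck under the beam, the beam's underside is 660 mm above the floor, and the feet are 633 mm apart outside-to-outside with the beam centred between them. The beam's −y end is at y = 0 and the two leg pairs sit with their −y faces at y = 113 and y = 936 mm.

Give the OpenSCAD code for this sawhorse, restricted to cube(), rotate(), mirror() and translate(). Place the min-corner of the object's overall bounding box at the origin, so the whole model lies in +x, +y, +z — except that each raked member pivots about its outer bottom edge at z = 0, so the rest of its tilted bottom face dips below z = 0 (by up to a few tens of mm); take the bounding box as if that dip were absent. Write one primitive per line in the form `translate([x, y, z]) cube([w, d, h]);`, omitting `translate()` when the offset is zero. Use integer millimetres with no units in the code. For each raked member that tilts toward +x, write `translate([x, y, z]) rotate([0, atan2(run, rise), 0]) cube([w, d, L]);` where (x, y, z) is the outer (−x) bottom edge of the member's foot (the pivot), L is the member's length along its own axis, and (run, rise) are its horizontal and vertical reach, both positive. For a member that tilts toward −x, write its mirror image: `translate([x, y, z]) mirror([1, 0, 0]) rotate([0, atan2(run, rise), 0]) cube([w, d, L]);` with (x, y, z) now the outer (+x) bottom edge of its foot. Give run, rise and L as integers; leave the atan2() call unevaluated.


translate([275, 0, 660]) cube([83, 1108, 41]);
translate([0, 113, 0]) rotate([0, atan2(275, 660), 0]) cube([31, 59, 715]);
translate([633, 113, 0]) mirror([1, 0, 0]) rotate([0, atan2(275, 660), 0]) cube([31, 59, 715]);
translate([0, 936, 0]) rotate([0, atan2(275, 660), 0]) cube([31, 59, 715]);
translate([633, 936, 0]) mirror([1, 0, 0]) rotate([0, atan2(275, 660), 0]) cube([31, 59, 715]);


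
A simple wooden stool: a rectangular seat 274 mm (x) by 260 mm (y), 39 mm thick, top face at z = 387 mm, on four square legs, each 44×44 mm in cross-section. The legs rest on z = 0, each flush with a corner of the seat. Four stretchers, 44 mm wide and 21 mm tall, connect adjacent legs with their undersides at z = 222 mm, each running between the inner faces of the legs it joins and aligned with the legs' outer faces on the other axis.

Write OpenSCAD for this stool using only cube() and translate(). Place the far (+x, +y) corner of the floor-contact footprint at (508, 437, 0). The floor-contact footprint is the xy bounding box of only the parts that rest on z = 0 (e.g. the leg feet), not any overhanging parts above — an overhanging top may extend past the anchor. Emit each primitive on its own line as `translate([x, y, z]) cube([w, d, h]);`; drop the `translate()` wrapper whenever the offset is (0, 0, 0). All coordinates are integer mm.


// leg_h = 387 - 39 = 348
// stretcher span = 274 - 2*44 = 186
translate([234, 177, 348]) cube([274, 260, 39]);
translate([234, 177, 0]) cube([44, 44, 348]);
translate([464, 177, 0]) cube([44, 44, 348]);
translate([234, 393, 0]) cube([44, 44, 348]);
translate([464, 393, 0]) cube([44, 44, 348]);
translate([278, 177, 222]) cube([186, 44, 21]);
translate([278, 393, 222]) cube([186, 44, 21]);
translate([234, 221, 222]) cube([44, 172, 21]);
translate([464, 221, 222]) cube([44, 172, 21]);


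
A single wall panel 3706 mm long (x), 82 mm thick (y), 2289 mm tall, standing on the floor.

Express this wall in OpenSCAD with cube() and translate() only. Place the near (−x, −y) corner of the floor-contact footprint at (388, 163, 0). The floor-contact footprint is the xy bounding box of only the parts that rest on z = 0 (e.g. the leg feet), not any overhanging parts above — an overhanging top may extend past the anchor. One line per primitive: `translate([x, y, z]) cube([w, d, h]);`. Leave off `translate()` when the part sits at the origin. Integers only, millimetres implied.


translate([388, 163, 0]) cube([3706, 82, 2289]);


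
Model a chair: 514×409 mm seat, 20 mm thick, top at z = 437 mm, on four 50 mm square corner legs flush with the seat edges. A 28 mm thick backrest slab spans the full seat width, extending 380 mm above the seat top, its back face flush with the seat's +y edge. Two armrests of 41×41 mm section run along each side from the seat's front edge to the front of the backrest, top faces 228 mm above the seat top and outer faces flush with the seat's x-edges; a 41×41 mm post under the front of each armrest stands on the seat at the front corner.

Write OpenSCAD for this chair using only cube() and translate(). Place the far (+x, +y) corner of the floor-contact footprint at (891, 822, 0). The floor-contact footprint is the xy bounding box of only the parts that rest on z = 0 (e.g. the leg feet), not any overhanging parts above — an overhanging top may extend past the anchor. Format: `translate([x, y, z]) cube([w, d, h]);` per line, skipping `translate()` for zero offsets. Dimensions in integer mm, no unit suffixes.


translate([377, 413, 417]) cube([514, 409, 20]);
translate([377, 413, 0]) cube([50, 50, 417]);
translate([841, 413, 0]) cube([50, 50, 417]);
translate([377, 772, 0]) cube([50, 50, 417]);
translate([841, 772, 0]) cube([50, 50, 417]);
translate([377, 794, 437]) cube([514, 28, 380]);
translate([377, 413, 624]) cube([41, 381, 41]);
translate([850, 413, 624]) cube([41, 381, 41]);
translate([377, 413, 437]) cube([41, 41, 187]);
translate([850, 413, 437]) cube([41, 41, 187]);


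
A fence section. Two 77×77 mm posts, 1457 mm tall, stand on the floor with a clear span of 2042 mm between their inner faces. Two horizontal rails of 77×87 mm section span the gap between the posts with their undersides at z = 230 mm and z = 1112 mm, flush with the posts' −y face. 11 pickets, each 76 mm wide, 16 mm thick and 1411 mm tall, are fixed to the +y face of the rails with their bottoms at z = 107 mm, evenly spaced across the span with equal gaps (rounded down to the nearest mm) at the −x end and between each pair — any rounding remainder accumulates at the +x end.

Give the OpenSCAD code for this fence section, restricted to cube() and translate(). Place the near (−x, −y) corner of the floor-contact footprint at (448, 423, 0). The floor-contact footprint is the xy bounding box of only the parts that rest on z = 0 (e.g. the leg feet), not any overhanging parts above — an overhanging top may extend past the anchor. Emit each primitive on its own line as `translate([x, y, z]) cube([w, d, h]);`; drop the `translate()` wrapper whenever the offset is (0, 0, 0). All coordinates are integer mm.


translate([448, 423, 0]) cube([77, 77, 1457]);
translate([2567, 423, 0]) cube([77, 77, 1457]);
translate([525, 423, 230]) cube([2042, 77, 87]);
translate([525, 423, 1112]) cube([2042, 77, 87]);
translate([625, 500, 107]) cube([76, 16, 1411]);
translate([801, 500, 107]) cube([76, 16, 1411]);
translate([977, 500, 107]) cube([76, 16, 1411]);
translate([1153, 500, 107]) cube([76, 16, 1411]);
translate([1329, 500, 107]) cube([76, 16, 1411]);
translate([1505, 500, 107]) cube([76, 16, 1411]);
translate([1681, 500, 107]) cube([76, 16, 1411]);
translate([1857, 500, 107]) cube([76, 16, 1411]);
translate([2033, 500, 107]) cube([76, 16, 1411]);
translate([2209, 500, 107]) cube([76, 16, 1411]);
translate([2385, 500, 107]) cube([76, 16, 1411]);


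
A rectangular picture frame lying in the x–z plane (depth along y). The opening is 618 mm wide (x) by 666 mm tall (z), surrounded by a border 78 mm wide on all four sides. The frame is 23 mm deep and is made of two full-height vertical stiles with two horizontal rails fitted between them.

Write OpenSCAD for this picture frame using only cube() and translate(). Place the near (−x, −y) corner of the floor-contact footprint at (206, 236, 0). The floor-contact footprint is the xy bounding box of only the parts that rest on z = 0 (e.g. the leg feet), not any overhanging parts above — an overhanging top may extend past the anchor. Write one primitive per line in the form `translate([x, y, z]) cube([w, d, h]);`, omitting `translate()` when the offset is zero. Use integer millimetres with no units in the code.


translate([206, 236, 0]) cube([78, 23, 822]);
translate([902, 236, 0]) cube([78, 23, 822]);
translate([284, 236, 0]) cube([618, 23, 78]);
translate([284, 236, 744]) cube([618, 23, 78]);


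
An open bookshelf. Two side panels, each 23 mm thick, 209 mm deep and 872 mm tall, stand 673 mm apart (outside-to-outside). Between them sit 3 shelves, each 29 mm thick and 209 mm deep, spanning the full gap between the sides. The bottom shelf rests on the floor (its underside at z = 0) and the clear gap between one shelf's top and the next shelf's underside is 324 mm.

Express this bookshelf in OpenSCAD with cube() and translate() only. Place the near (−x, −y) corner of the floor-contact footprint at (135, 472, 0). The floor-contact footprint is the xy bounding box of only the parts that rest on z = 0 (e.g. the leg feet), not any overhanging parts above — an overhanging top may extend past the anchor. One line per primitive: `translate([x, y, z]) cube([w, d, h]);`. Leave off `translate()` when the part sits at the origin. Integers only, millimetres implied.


translate([135, 472, 0]) cube([23, 209, 872]);
translate([785, 472, 0]) cube([23, 209, 872]);
translate([158, 472, 0]) cube([627, 209, 29]);
translate([158, 472, 353]) cube([627, 209, 29]);
translate([158, 472, 706]) cube([627, 209, 29]);


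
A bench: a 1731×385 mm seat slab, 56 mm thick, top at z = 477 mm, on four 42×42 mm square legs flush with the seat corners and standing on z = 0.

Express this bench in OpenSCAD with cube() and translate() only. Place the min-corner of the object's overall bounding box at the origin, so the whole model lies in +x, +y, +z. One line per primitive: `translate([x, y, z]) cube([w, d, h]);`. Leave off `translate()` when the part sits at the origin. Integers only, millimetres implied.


// leg_h = 477 − 56 = 421
translate([0, 0, 421]) cube([1731, 385, 56]);
cube([42, 42, 421]);
translate([0, 343, 0]) cube([42, 42, 421]);
translate([1689, 0, 0]) cube([42, 42, 421]);
translate([1689, 343, 0]) cube([42, 42, 421]);


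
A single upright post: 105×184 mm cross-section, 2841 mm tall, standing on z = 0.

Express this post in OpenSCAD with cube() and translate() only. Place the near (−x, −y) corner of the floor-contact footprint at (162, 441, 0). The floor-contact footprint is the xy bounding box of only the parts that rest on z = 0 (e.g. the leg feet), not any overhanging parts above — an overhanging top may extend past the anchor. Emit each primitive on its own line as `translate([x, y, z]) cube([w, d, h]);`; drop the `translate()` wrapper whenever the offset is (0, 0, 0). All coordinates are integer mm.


translate([162, 441, 0]) cube([105, 184, 2841]);


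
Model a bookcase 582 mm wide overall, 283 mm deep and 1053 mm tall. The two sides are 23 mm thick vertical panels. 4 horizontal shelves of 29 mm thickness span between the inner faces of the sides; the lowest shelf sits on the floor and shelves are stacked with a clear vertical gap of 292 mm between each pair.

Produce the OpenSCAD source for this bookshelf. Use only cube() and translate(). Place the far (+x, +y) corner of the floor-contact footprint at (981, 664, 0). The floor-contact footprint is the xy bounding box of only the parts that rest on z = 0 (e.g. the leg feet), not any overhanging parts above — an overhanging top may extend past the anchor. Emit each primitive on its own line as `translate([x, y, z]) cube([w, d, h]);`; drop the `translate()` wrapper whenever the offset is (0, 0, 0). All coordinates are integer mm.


translate([399, 381, 0]) cube([23, 283, 1053]);
translate([958, 381, 0]) cube([23, 283, 1053]);
translate([422, 381, 0]) cube([536, 283, 29]);
translate([422, 381, 321]) cube([536, 283, 29]);
translate([422, 381, 642]) cube([536, 283, 29]);
translate([422, 381, 963]) cube([536, 283, 29]);


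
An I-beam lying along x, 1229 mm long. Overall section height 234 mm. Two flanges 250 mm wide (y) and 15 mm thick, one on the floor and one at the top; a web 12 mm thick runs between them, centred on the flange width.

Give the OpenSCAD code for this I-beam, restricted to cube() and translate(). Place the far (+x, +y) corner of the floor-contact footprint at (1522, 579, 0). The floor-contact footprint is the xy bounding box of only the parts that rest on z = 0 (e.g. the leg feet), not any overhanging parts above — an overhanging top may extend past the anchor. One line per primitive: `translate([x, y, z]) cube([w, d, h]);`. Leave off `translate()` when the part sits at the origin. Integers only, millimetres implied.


translate([293, 329, 0]) cube([1229, 250, 15]);
translate([293, 448, 15]) cube([1229, 12, 204]);
translate([293, 329, 219]) cube([1229, 250, 15]);


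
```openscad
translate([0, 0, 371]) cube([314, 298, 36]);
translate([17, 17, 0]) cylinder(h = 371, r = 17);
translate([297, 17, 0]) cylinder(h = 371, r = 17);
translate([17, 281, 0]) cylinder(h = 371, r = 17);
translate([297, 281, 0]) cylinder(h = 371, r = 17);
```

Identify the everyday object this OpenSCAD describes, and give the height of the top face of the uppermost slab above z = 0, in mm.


A stool. The seat height is 407 mm.

A 314×298×36 slab at z = 371 on four corner cylinders — a stool. The seat top is 371 + 36 = 407 mm.


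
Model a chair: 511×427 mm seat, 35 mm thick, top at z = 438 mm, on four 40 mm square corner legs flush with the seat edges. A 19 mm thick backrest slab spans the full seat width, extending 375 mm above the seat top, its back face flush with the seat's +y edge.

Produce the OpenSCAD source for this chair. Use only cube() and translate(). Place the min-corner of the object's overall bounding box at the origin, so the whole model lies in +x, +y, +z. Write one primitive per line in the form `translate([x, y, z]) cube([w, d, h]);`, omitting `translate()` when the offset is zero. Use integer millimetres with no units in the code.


translate([0, 0, 403]) cube([511, 427, 35]);
cube([40, 40, 403]);
translate([471, 0, 0]) cube([40, 40, 403]);
translate([0, 387, 0]) cube([40, 40, 403]);
translate([471, 387, 0]) cube([40, 40, 403]);
translate([0, 408, 438]) cube([511, 19, 375]);


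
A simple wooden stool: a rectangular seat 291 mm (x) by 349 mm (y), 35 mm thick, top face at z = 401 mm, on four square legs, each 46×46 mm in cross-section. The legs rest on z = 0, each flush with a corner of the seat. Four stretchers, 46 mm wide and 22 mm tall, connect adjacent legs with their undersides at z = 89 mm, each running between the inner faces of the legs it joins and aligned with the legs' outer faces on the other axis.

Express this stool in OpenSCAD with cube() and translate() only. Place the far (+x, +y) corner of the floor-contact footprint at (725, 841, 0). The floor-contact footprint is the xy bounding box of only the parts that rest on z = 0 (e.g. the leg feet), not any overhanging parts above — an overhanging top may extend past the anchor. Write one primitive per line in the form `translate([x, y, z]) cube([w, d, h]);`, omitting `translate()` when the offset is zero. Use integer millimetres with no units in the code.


translate([434, 492, 366]) cube([291, 349, 35]);
translate([434, 492, 0]) cube([46, 46, 366]);
translate([679, 492, 0]) cube([46, 46, 366]);
translate([434, 795, 0]) cube([46, 46, 366]);
translate([679, 795, 0]) cube([46, 46, 366]);
translate([480, 492, 89]) cube([199, 46, 22]);
translate([480, 795, 89]) cube([199, 46, 22]);
translate([434, 538, 89]) cube([46, 257, 22]);
translate([679, 538, 89]) cube([46, 257, 22]);


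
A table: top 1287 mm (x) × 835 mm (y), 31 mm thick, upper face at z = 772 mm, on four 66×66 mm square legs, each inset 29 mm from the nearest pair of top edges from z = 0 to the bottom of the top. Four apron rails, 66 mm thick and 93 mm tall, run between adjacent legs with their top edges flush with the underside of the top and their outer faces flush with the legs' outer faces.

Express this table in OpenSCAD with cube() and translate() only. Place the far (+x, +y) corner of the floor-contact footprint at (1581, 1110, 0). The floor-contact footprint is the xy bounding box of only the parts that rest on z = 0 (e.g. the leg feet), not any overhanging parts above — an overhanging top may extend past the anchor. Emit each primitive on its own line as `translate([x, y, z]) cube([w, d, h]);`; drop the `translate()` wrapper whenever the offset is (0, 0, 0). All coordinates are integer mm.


// leg_h = 772 - 31 = 741
// apron z = 741 - 93 = 648
translate([323, 304, 741]) cube([1287, 835, 31]);
translate([352, 333, 0]) cube([66, 66, 741]);
translate([1515, 333, 0]) cube([66, 66, 741]);
translate([352, 1044, 0]) cube([66, 66, 741]);
translate([1515, 1044, 0]) cube([66, 66, 741]);
translate([418, 333, 648]) cube([1097, 66, 93]);
translate([418, 1044, 648]) cube([1097, 66, 93]);
translate([352, 399, 648]) cube([66, 645, 93]);
translate([1515, 399, 648]) cube([66, 645, 93]);


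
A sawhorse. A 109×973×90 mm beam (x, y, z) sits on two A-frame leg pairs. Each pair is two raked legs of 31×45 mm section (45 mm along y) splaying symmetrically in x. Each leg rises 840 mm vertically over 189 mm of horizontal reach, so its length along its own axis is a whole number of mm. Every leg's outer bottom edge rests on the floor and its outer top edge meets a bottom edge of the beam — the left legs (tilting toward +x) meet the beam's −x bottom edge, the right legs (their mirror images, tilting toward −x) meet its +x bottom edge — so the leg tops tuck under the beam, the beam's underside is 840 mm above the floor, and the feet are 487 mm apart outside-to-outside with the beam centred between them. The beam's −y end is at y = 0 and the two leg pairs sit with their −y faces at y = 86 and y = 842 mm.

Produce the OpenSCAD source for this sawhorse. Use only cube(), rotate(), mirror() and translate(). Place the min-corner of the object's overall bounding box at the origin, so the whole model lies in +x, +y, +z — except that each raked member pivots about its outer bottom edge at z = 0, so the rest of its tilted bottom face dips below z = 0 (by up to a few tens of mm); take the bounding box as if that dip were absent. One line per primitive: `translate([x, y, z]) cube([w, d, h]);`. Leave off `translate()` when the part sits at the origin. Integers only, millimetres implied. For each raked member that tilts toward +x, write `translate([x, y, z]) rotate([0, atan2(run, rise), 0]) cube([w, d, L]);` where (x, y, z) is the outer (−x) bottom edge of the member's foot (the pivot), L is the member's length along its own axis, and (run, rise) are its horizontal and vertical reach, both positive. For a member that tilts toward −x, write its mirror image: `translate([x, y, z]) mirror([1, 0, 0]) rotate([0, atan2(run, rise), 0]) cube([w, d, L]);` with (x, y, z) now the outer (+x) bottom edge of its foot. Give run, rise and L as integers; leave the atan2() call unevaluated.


translate([189, 0, 840]) cube([109, 973, 90]);
translate([0, 86, 0]) rotate([0, atan2(189, 840), 0]) cube([31, 45, 861]);
translate([487, 86, 0]) mirror([1, 0, 0]) rotate([0, atan2(189, 840), 0]) cube([31, 45, 861]);
translate([0, 842, 0]) rotate([0, atan2(189, 840), 0]) cube([31, 45, 861]);
translate([487, 842, 0]) mirror([1, 0, 0]) rotate([0, atan2(189, 840), 0]) cube([31, 45, 861]);


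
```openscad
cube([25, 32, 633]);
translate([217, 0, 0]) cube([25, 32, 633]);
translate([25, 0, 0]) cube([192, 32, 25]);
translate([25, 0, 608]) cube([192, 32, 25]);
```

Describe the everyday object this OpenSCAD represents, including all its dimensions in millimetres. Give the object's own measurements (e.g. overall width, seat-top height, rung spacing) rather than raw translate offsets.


A rectangular picture frame lying in the x–z plane (depth along y). The opening is 192 mm wide (x) by 583 mm tall (z), surrounded by a border 25 mm wide on all four sides. The frame is 32 mm deep and is made of two full-height vertical stiles with two horizontal rails fitted between them.


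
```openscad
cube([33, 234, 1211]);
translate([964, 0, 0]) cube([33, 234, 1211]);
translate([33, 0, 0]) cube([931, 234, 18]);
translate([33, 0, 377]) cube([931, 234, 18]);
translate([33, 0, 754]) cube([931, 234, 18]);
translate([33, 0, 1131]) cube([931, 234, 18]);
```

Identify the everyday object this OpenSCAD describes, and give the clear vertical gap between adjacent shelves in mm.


A bookshelf. The clear shelf gap is 359 mm.

Two tall side panels with 4 horizontal boards between them — a bookshelf. The first two shelf undersides are at z = 0 and z = 377; with shelf thickness 18, the clear gap is 377 − 0 − 18 = 359 mm.


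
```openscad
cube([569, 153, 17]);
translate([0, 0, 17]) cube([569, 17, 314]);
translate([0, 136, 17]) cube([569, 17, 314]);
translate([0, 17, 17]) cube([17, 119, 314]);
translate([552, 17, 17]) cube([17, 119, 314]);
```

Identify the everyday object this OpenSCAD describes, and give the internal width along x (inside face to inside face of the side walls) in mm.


An open box. The internal width is 535 mm.

A 569×153 base slab with four walls standing on it — an open box. The base is 569 mm wide and the walls are 17 mm thick, so the internal width is 569 − 2 × 17 = 535 mm.


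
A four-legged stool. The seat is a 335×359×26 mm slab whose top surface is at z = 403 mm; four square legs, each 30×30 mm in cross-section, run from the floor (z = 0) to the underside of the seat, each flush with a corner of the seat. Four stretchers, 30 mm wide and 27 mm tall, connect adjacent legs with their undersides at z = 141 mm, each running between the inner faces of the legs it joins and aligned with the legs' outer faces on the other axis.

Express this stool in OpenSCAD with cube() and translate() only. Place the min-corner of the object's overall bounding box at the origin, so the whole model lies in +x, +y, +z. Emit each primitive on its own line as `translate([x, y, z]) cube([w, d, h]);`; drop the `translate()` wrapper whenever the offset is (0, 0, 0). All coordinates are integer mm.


translate([0, 0, 377]) cube([335, 359, 26]);
cube([30, 30, 377]);
translate([305, 0, 0]) cube([30, 30, 377]);
translate([0, 329, 0]) cube([30, 30, 377]);
translate([305, 329, 0]) cube([30, 30, 377]);
translate([30, 0, 141]) cube([275, 30, 27]);
translate([30, 329, 141]) cube([275, 30, 27]);
translate([0, 30, 141]) cube([30, 299, 27]);
translate([305, 30, 141]) cube([30, 299, 27]);


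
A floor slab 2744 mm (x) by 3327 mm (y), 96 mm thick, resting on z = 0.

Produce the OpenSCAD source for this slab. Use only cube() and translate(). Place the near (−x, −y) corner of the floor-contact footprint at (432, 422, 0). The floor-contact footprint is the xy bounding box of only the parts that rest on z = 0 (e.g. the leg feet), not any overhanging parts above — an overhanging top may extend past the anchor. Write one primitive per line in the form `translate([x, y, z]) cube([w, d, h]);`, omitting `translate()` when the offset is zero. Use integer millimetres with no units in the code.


translate([432, 422, 0]) cube([2744, 3327, 96]);


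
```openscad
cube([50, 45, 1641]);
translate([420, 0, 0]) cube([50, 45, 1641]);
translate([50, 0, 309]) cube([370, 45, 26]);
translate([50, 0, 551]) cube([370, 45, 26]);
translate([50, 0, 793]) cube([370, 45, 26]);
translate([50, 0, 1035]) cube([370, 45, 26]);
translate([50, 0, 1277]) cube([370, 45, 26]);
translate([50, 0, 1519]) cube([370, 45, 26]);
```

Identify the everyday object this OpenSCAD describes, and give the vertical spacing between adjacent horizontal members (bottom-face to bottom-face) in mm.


A ladder. The rung spacing is 242 mm.

Two tall 50×45 posts with 6 short bars between them — a ladder. Adjacent rungs sit at z = 309 and z = 551, so the spacing is 551 − 309 = 242 mm.


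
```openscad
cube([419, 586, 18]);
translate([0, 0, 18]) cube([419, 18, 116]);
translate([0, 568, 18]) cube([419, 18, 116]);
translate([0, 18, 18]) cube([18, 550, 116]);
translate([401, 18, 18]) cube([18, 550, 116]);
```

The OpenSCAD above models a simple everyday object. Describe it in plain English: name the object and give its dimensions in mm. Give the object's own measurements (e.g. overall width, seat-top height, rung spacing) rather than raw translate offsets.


An open-topped rectangular box: outside dimensions 419×586×134 mm, with a uniform wall and base thickness of 18 mm. The base is a full 419×586 slab on the floor; four walls sit on top of the base. The front and back walls (the −y and +y sides) span the full width; the two side walls fit between them.


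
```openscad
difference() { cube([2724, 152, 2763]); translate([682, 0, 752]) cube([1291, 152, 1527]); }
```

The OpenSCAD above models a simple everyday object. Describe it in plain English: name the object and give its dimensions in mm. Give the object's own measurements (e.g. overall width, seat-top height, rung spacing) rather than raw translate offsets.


A wall 2724 mm long (x), 152 mm thick (y), 2763 mm tall, with a rectangular window opening cut through it. The opening is 1291 mm wide and 1527 mm tall; its sill is at z = 752 mm and its near (−x) edge is 682 mm from the wall's −x end. The opening passes through the full wall thickness.


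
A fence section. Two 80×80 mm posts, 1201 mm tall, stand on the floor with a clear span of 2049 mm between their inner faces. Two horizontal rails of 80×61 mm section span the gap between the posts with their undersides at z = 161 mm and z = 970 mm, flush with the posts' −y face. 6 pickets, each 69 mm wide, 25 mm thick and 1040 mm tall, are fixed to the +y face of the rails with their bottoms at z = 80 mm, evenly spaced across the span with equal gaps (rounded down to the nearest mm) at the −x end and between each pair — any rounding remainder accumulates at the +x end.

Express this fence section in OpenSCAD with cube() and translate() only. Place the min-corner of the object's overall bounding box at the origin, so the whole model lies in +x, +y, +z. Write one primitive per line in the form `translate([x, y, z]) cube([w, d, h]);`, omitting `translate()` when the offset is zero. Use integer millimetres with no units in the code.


cube([80, 80, 1201]);
translate([2129, 0, 0]) cube([80, 80, 1201]);
translate([80, 0, 161]) cube([2049, 80, 61]);
translate([80, 0, 970]) cube([2049, 80, 61]);
translate([313, 80, 80]) cube([69, 25, 1040]);
translate([615, 80, 80]) cube([69, 25, 1040]);
translate([917, 80, 80]) cube([69, 25, 1040]);
translate([1219, 80, 80]) cube([69, 25, 1040]);
translate([1521, 80, 80]) cube([69, 25, 1040]);
translate([1823, 80, 80]) cube([69, 25, 1040]);
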